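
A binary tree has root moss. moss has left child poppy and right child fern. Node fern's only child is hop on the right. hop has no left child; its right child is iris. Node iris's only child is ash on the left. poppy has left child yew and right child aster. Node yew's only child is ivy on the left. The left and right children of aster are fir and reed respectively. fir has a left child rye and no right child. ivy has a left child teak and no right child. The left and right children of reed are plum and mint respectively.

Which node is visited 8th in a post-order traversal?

reed

Post-order visits the left subtree, then the right subtree, then the node.
At moss: go left to poppy.
  At poppy: go left to yew.
    At yew: go left to ivy.
      At ivy: go left to teak.
        teak is a leaf — visit teak.
      At ivy: no right child.
      Visit ivy.
    At yew: no right child.
    Visit yew.
  At poppy: go right to aster.
    At aster: go left to fir.
      At fir: go left to rye.
        rye is a leaf — visit rye.
      At fir: no right child.
      Visit fir.
    At aster: go right to reed.
      At reed: go left to plum.
        plum is a leaf — visit plum.
      At reed: go right to mint.
        mint is a leaf — visit mint.
      Visit reed.
    Visit aster.
  Visit poppy.
At moss: go right to fern.
  At fern: no left child.
  At fern: go right to hop.
    At hop: no left child.
    At hop: go right to iris.
      At iris: go left to ash.
        ash is a leaf — visit ash.
      At iris: no right child.
      Visit iris.
    Visit hop.
  Visit fern.
Visit moss.
Full post-order sequence: teak, ivy, yew, rye, fir, plum, mint, reed, aster, poppy, ash, iris, hop, fern, moss.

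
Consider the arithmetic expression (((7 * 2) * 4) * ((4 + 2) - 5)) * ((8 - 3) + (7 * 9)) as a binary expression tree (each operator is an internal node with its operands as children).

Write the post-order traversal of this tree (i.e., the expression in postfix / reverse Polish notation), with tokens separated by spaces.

Post-order on an expression tree gives postfix notation: for each operator, emit left operand, right operand, then the operator.

7 2 * 4 * 4 2 + 5 - * 8 3 - 7 9 * + *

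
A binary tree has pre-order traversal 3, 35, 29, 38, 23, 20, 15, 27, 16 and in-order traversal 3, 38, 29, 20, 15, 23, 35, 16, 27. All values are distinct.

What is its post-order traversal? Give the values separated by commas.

The first element of pre-order is the root; it splits in-order into left and right subtrees.
Root 3: left subtree has 0 nodes { }, right has 8 {38, 29, 20, 15, 23, 35, 16, 27}.
  Root 35: left subtree has 5 nodes {38, 29, 20, 15, 23}, right has 2 {16, 27}.
    Root 29: left subtree has 1 node {38}, right has 3 {20, 15, 23}.
      Root 23: left subtree has 2 nodes {20, 15}, right has 0 { }.
        Root 20: left subtree has 0 nodes { }, right has 1 {15}.
    Root 27: left subtree has 1 node {16}, right has 0 { }.

38, 15, 20, 23, 29, 16, 27, 35, 3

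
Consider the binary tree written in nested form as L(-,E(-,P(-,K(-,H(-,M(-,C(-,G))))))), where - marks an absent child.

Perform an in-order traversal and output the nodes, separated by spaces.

In-order visits the left subtree, then the node, then the right subtree.
At L: no left child.
Visit L.
At L: go right to E.
  At E: no left child.
  Visit E.
  At E: go right to P.
    At P: no left child.
    Visit P.
    At P: go right to K.
      At K: no left child.
      Visit K.
      At K: go right to H.
        At H: no left child.
        Visit H.
        At H: go right to M.
          At M: no left child.
          Visit M.
          At M: go right to C.
            At C: no left child.
            Visit C.
            At C: go right to G.
              G is a leaf — visit G.

L E P K H M C G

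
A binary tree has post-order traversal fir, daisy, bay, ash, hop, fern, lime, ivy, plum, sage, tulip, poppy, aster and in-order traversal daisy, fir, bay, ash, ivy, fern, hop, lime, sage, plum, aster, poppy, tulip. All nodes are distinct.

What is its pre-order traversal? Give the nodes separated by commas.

aster, sage, ivy, ash, bay, daisy, fir, lime, fern, hop, plum, poppy, tulip

The last element of post-order is the root; it splits in-order into left and right subtrees.
Root aster: left subtree has 10 nodes {daisy, fir, bay, ash, ivy, fern, hop, lime, sage, plum}, right has 2 {poppy, tulip}.
  Root sage: left subtree has 8 nodes {daisy, fir, bay, ash, ivy, fern, hop, lime}, right has 1 {plum}.
    Root ivy: left subtree has 4 nodes {daisy, fir, bay, ash}, right has 3 {fern, hop, lime}.
      Root ash: left subtree has 3 nodes {daisy, fir, bay}, right has 0 { }.
        Root bay: left subtree has 2 nodes {daisy, fir}, right has 0 { }.
          Root daisy: left subtree has 0 nodes { }, right has 1 {fir}.
      Root lime: left subtree has 2 nodes {fern, hop}, right has 0 { }.
        Root fern: left subtree has 0 nodes { }, right has 1 {hop}.
  Root poppy: left subtree has 0 nodes { }, right has 1 {tulip}.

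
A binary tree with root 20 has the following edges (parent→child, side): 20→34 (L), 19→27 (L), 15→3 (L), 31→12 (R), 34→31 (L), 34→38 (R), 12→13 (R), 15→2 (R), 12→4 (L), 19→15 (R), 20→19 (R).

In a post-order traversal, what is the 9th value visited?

Post-order visits the left subtree, then the right subtree, then the node.
At 20: go left to 34.
  At 34: go left to 31.
    At 31: no left child.
    At 31: go right to 12.
      At 12: go left to 4.
        4 is a leaf — visit 4.
      At 12: go right to 13.
        13 is a leaf — visit 13.
      Visit 12.
    Visit 31.
  At 34: go right to 38.
    38 is a leaf — visit 38.
  Visit 34.
At 20: go right to 19.
  At 19: go left to 27.
    27 is a leaf — visit 27.
  At 19: go right to 15.
    At 15: go left to 3.
      3 is a leaf — visit 3.
    At 15: go right to 2.
      2 is a leaf — visit 2.
    Visit 15.
  Visit 19.
Visit 20.
Full post-order sequence: 4, 13, 12, 31, 38, 34, 27, 3, 2, 15, 19, 20.

2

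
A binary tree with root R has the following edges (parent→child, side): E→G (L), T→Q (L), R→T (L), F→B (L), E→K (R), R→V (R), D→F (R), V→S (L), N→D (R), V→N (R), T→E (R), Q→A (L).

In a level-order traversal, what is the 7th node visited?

Level-order visits nodes level by level from the root, left to right within each level.
Level 0: R
Level 1: T, V
Level 2: Q, E, S, N
Level 3: A, G, K, D
Level 4: F
Level 5: B
Full level-order sequence: R, T, V, Q, E, S, N, A, G, K, D, F, B.

N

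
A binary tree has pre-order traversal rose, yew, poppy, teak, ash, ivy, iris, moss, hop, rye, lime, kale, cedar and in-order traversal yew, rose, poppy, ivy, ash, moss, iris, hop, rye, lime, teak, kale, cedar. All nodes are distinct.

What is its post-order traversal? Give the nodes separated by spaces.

yew ivy moss lime rye hop iris ash cedar kale teak poppy rose

The first element of pre-order is the root; it splits in-order into left and right subtrees.
Root rose: left subtree has 1 node {yew}, right has 11 {poppy, ivy, ash, moss, iris, hop, rye, lime, teak, kale, cedar}.
  Root poppy: left subtree has 0 nodes { }, right has 10 {ivy, ash, moss, iris, hop, rye, lime, teak, kale, cedar}.
    Root teak: left subtree has 7 nodes {ivy, ash, moss, iris, hop, rye, lime}, right has 2 {kale, cedar}.
      Root ash: left subtree has 1 node {ivy}, right has 5 {moss, iris, hop, rye, lime}.
        Root iris: left subtree has 1 node {moss}, right has 3 {hop, rye, lime}.
          Root hop: left subtree has 0 nodes { }, right has 2 {rye, lime}.
            Root rye: left subtree has 0 nodes { }, right has 1 {lime}.
      Root kale: left subtree has 0 nodes { }, right has 1 {cedar}.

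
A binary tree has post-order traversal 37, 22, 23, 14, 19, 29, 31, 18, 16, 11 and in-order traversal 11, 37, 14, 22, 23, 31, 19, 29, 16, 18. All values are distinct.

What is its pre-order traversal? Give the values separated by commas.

The last element of post-order is the root; it splits in-order into left and right subtrees.
Root 11: left subtree has 0 nodes { }, right has 9 {37, 14, 22, 23, 31, 19, 29, 16, 18}.
  Root 16: left subtree has 7 nodes {37, 14, 22, 23, 31, 19, 29}, right has 1 {18}.
    Root 31: left subtree has 4 nodes {37, 14, 22, 23}, right has 2 {19, 29}.
      Root 14: left subtree has 1 node {37}, right has 2 {22, 23}.
        Root 23: left subtree has 1 node {22}, right has 0 { }.
      Root 29: left subtree has 1 node {19}, right has 0 { }.

11, 16, 31, 14, 37, 23, 22, 29, 19, 18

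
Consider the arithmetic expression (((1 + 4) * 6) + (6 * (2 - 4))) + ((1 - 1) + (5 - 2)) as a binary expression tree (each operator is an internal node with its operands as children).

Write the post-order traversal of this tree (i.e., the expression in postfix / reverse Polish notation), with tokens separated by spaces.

1 4 + 6 * 6 2 4 - * + 1 1 - 5 2 - + +

Post-order on an expression tree gives postfix notation: for each operator, emit left operand, right operand, then the operator.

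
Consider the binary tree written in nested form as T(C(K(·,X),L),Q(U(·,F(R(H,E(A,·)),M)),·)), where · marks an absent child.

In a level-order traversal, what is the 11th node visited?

H

Level-order visits nodes level by level from the root, left to right within each level.
Level 0: T
Level 1: C, Q
Level 2: K, L, U
Level 3: X, F
Level 4: R, M
Level 5: H, E
Level 6: A
Full level-order sequence: T, C, Q, K, L, U, X, F, R, M, H, E, A.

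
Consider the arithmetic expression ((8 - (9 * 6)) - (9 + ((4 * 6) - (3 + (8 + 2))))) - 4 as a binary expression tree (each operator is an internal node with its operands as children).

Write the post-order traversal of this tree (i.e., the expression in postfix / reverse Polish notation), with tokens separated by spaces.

Post-order on an expression tree gives postfix notation: for each operator, emit left operand, right operand, then the operator.

8 9 6 * - 9 4 6 * 3 8 2 + + - + - 4 -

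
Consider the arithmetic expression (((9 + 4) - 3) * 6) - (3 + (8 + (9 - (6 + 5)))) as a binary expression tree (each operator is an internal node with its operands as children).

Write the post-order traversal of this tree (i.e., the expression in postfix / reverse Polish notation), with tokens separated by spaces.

9 4 + 3 - 6 * 3 8 9 6 5 + - + + -

Post-order on an expression tree gives postfix notation: for each operator, emit left operand, right operand, then the operator.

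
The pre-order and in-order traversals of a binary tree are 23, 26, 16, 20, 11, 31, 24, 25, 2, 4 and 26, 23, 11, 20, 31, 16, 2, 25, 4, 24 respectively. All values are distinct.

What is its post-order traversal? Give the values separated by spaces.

26 11 31 20 2 4 25 24 16 23

The first element of pre-order is the root; it splits in-order into left and right subtrees.
Root 23: left subtree has 1 node {26}, right has 8 {11, 20, 31, 16, 2, 25, 4, 24}.
  Root 16: left subtree has 3 nodes {11, 20, 31}, right has 4 {2, 25, 4, 24}.
    Root 20: left subtree has 1 node {11}, right has 1 {31}.
    Root 24: left subtree has 3 nodes {2, 25, 4}, right has 0 { }.
      Root 25: left subtree has 1 node {2}, right has 1 {4}.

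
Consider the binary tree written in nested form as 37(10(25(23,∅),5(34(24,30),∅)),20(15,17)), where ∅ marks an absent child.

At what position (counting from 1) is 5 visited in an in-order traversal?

In-order visits the left subtree, then the node, then the right subtree.
At 37: go left to 10.
  At 10: go left to 25.
    At 25: go left to 23.
      23 is a leaf — visit 23.
    Visit 25.
    At 25: no right child.
  Visit 10.
  At 10: go right to 5.
    At 5: go left to 34.
      At 34: go left to 24.
        24 is a leaf — visit 24.
      Visit 34.
      At 34: go right to 30.
        30 is a leaf — visit 30.
    Visit 5.
    At 5: no right child.
Visit 37.
At 37: go right to 20.
  At 20: go left to 15.
    15 is a leaf — visit 15.
  Visit 20.
  At 20: go right to 17.
    17 is a leaf — visit 17.
Full in-order sequence: 23, 25, 10, 24, 34, 30, 5, 37, 15, 20, 17.

7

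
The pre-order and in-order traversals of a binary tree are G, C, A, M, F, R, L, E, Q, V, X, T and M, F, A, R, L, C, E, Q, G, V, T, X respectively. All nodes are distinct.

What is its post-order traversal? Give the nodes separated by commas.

F, M, L, R, A, Q, E, C, T, X, V, G

The first element of pre-order is the root; it splits in-order into left and right subtrees.
Root G: left subtree has 8 nodes {M, F, A, R, L, C, E, Q}, right has 3 {V, T, X}.
  Root C: left subtree has 5 nodes {M, F, A, R, L}, right has 2 {E, Q}.
    Root A: left subtree has 2 nodes {M, F}, right has 2 {R, L}.
      Root M: left subtree has 0 nodes { }, right has 1 {F}.
      Root R: left subtree has 0 nodes { }, right has 1 {L}.
    Root E: left subtree has 0 nodes { }, right has 1 {Q}.
  Root V: left subtree has 0 nodes { }, right has 2 {T, X}.
    Root X: left subtree has 1 node {T}, right has 0 { }.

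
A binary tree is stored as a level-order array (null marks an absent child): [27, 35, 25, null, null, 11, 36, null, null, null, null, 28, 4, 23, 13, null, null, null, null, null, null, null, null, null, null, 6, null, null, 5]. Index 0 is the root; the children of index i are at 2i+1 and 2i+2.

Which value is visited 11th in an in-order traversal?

In-order visits the left subtree, then the node, then the right subtree.
At 27: go left to 35.
  35 is a leaf — visit 35.
Visit 27.
At 27: go right to 25.
  At 25: go left to 11.
    At 11: go left to 28.
      28 is a leaf — visit 28.
    Visit 11.
    At 11: go right to 4.
      At 4: go left to 6.
        6 is a leaf — visit 6.
      Visit 4.
      At 4: no right child.
  Visit 25.
  At 25: go right to 36.
    At 36: go left to 23.
      At 23: no left child.
      Visit 23.
      At 23: go right to 5.
        5 is a leaf — visit 5.
    Visit 36.
    At 36: go right to 13.
      13 is a leaf — visit 13.
Full in-order sequence: 35, 27, 28, 11, 6, 4, 25, 23, 5, 36, 13.

13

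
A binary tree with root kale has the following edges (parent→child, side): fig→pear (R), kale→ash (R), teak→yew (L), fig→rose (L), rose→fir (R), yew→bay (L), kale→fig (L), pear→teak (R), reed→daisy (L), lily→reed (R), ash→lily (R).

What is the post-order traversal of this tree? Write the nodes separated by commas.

fir, rose, bay, yew, teak, pear, fig, daisy, reed, lily, ash, kale

Post-order visits the left subtree, then the right subtree, then the node.
At kale: go left to fig.
  At fig: go left to rose.
    At rose: no left child.
    At rose: go right to fir.
      fir is a leaf — visit fir.
    Visit rose.
  At fig: go right to pear.
    At pear: no left child.
    At pear: go right to teak.
      At teak: go left to yew.
        At yew: go left to bay.
          bay is a leaf — visit bay.
        At yew: no right child.
        Visit yew.
      At teak: no right child.
      Visit teak.
    Visit pear.
  Visit fig.
At kale: go right to ash.
  At ash: no left child.
  At ash: go right to lily.
    At lily: no left child.
    At lily: go right to reed.
      At reed: go left to daisy.
        daisy is a leaf — visit daisy.
      At reed: no right child.
      Visit reed.
    Visit lily.
  Visit ash.
Visit kale.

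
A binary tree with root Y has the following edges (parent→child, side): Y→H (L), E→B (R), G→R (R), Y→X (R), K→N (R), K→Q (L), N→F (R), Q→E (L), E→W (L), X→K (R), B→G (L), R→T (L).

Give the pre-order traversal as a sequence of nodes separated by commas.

Y, H, X, K, Q, E, W, B, G, R, T, N, F

Pre-order visits the node, then its left subtree, then its right subtree.
Visit Y.
At Y: go left to H.
  H is a leaf — visit H.
At Y: go right to X.
  Visit X.
  At X: no left child.
  At X: go right to K.
    Visit K.
    At K: go left to Q.
      Visit Q.
      At Q: go left to E.
        Visit E.
        At E: go left to W.
          W is a leaf — visit W.
        At E: go right to B.
          Visit B.
          At B: go left to G.
            Visit G.
            At G: no left child.
            At G: go right to R.
              Visit R.
              At R: go left to T.
                T is a leaf — visit T.
              At R: no right child.
          At B: no right child.
      At Q: no right child.
    At K: go right to N.
      Visit N.
      At N: no left child.
      At N: go right to F.
        F is a leaf — visit F.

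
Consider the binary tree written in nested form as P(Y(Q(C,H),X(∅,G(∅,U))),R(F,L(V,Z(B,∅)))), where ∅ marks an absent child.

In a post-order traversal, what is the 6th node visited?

X

Post-order visits the left subtree, then the right subtree, then the node.
At P: go left to Y.
  At Y: go left to Q.
    At Q: go left to C.
      C is a leaf — visit C.
    At Q: go right to H.
      H is a leaf — visit H.
    Visit Q.
  At Y: go right to X.
    At X: no left child.
    At X: go right to G.
      At G: no left child.
      At G: go right to U.
        U is a leaf — visit U.
      Visit G.
    Visit X.
  Visit Y.
At P: go right to R.
  At R: go left to F.
    F is a leaf — visit F.
  At R: go right to L.
    At L: go left to V.
      V is a leaf — visit V.
    At L: go right to Z.
      At Z: go left to B.
        B is a leaf — visit B.
      At Z: no right child.
      Visit Z.
    Visit L.
  Visit R.
Visit P.
Full post-order sequence: C, H, Q, U, G, X, Y, F, V, B, Z, L, R, P.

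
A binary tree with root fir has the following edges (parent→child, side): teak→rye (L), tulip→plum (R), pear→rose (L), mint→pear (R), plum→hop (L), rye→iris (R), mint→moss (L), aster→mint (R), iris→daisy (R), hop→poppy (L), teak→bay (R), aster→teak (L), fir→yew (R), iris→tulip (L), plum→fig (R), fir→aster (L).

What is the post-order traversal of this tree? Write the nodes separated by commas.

Post-order visits the left subtree, then the right subtree, then the node.
At fir: go left to aster.
  At aster: go left to teak.
    At teak: go left to rye.
      At rye: no left child.
      At rye: go right to iris.
        At iris: go left to tulip.
          At tulip: no left child.
          At tulip: go right to plum.
            At plum: go left to hop.
              At hop: go left to poppy.
                poppy is a leaf — visit poppy.
              At hop: no right child.
              Visit hop.
            At plum: go right to fig.
              fig is a leaf — visit fig.
            Visit plum.
          Visit tulip.
        At iris: go right to daisy.
          daisy is a leaf — visit daisy.
        Visit iris.
      Visit rye.
    At teak: go right to bay.
      bay is a leaf — visit bay.
    Visit teak.
  At aster: go right to mint.
    At mint: go left to moss.
      moss is a leaf — visit moss.
    At mint: go right to pear.
      At pear: go left to rose.
        rose is a leaf — visit rose.
      At pear: no right child.
      Visit pear.
    Visit mint.
  Visit aster.
At fir: go right to yew.
  yew is a leaf — visit yew.
Visit fir.

poppy, hop, fig, plum, tulip, daisy, iris, rye, bay, teak, moss, rose, pear, mint, aster, yew, fir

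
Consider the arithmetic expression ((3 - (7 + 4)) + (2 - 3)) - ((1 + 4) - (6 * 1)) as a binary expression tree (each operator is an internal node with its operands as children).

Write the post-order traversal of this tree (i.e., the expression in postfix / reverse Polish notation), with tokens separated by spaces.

3 7 4 + - 2 3 - + 1 4 + 6 1 * - -

Post-order on an expression tree gives postfix notation: for each operator, emit left operand, right operand, then the operator.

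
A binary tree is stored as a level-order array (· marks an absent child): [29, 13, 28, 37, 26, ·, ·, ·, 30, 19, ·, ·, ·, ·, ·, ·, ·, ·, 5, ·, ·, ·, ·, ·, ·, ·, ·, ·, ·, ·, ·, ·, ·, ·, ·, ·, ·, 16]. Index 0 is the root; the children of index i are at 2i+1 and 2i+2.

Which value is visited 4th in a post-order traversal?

Post-order visits the left subtree, then the right subtree, then the node.
At 29: go left to 13.
  At 13: go left to 37.
    At 37: no left child.
    At 37: go right to 30.
      At 30: no left child.
      At 30: go right to 5.
        At 5: go left to 16.
          16 is a leaf — visit 16.
        At 5: no right child.
        Visit 5.
      Visit 30.
    Visit 37.
  At 13: go right to 26.
    At 26: go left to 19.
      19 is a leaf — visit 19.
    At 26: no right child.
    Visit 26.
  Visit 13.
At 29: go right to 28.
  28 is a leaf — visit 28.
Visit 29.
Full post-order sequence: 16, 5, 30, 37, 19, 26, 13, 28, 29.

37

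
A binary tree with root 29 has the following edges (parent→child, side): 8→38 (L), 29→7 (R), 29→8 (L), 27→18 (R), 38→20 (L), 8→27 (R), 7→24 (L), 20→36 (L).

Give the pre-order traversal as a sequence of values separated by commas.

29, 8, 38, 20, 36, 27, 18, 7, 24

Pre-order visits the node, then its left subtree, then its right subtree.
Visit 29.
At 29: go left to 8.
  Visit 8.
  At 8: go left to 38.
    Visit 38.
    At 38: go left to 20.
      Visit 20.
      At 20: go left to 36.
        36 is a leaf — visit 36.
      At 20: no right child.
    At 38: no right child.
  At 8: go right to 27.
    Visit 27.
    At 27: no left child.
    At 27: go right to 18.
      18 is a leaf — visit 18.
At 29: go right to 7.
  Visit 7.
  At 7: go left to 24.
    24 is a leaf — visit 24.
  At 7: no right child.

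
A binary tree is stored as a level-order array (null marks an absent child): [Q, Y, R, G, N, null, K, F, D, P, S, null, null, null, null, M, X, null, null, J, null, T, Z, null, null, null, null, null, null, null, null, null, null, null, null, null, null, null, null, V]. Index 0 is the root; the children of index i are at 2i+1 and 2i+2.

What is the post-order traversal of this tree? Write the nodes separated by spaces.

M X F D G V J P T Z S N Y K R Q

Post-order visits the left subtree, then the right subtree, then the node.
At Q: go left to Y.
  At Y: go left to G.
    At G: go left to F.
      At F: go left to M.
        M is a leaf — visit M.
      At F: go right to X.
        X is a leaf — visit X.
      Visit F.
    At G: go right to D.
      D is a leaf — visit D.
    Visit G.
  At Y: go right to N.
    At N: go left to P.
      At P: go left to J.
        At J: go left to V.
          V is a leaf — visit V.
        At J: no right child.
        Visit J.
      At P: no right child.
      Visit P.
    At N: go right to S.
      At S: go left to T.
        T is a leaf — visit T.
      At S: go right to Z.
        Z is a leaf — visit Z.
      Visit S.
    Visit N.
  Visit Y.
At Q: go right to R.
  At R: no left child.
  At R: go right to K.
    K is a leaf — visit K.
  Visit R.
Visit Q.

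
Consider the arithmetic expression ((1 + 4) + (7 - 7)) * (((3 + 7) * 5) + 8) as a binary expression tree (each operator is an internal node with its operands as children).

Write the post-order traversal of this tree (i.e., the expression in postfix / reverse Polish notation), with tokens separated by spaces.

Post-order on an expression tree gives postfix notation: for each operator, emit left operand, right operand, then the operator.

1 4 + 7 7 - + 3 7 + 5 * 8 + *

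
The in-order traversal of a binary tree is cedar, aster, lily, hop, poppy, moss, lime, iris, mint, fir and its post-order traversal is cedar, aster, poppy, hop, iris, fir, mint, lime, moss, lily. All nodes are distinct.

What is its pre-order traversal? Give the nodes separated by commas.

lily, aster, cedar, moss, hop, poppy, lime, mint, iris, fir

The last element of post-order is the root; it splits in-order into left and right subtrees.
Root lily: left subtree has 2 nodes {cedar, aster}, right has 7 {hop, poppy, moss, lime, iris, mint, fir}.
  Root aster: left subtree has 1 node {cedar}, right has 0 { }.
  Root moss: left subtree has 2 nodes {hop, poppy}, right has 4 {lime, iris, mint, fir}.
    Root hop: left subtree has 0 nodes { }, right has 1 {poppy}.
    Root lime: left subtree has 0 nodes { }, right has 3 {iris, mint, fir}.
      Root mint: left subtree has 1 node {iris}, right has 1 {fir}.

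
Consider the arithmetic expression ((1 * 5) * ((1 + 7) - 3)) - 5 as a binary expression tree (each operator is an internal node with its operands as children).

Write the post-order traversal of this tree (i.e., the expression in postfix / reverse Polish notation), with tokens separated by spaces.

1 5 * 1 7 + 3 - * 5 -

Post-order on an expression tree gives postfix notation: for each operator, emit left operand, right operand, then the operator.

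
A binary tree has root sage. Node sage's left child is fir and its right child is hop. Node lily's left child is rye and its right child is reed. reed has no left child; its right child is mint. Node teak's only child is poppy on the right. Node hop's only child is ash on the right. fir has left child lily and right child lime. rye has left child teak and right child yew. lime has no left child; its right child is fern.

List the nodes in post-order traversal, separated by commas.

Post-order visits the left subtree, then the right subtree, then the node.
At sage: go left to fir.
  At fir: go left to lily.
    At lily: go left to rye.
      At rye: go left to teak.
        At teak: no left child.
        At teak: go right to poppy.
          poppy is a leaf — visit poppy.
        Visit teak.
      At rye: go right to yew.
        yew is a leaf — visit yew.
      Visit rye.
    At lily: go right to reed.
      At reed: no left child.
      At reed: go right to mint.
        mint is a leaf — visit mint.
      Visit reed.
    Visit lily.
  At fir: go right to lime.
    At lime: no left child.
    At lime: go right to fern.
      fern is a leaf — visit fern.
    Visit lime.
  Visit fir.
At sage: go right to hop.
  At hop: no left child.
  At hop: go right to ash.
    ash is a leaf — visit ash.
  Visit hop.
Visit sage.

poppy, teak, yew, rye, mint, reed, lily, fern, lime, fir, ash, hop, sage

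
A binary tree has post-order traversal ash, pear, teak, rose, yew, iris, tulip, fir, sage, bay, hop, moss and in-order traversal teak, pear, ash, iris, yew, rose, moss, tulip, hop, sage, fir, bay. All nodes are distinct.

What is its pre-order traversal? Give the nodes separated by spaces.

moss iris teak pear ash yew rose hop tulip bay sage fir

The last element of post-order is the root; it splits in-order into left and right subtrees.
Root moss: left subtree has 6 nodes {teak, pear, ash, iris, yew, rose}, right has 5 {tulip, hop, sage, fir, bay}.
  Root iris: left subtree has 3 nodes {teak, pear, ash}, right has 2 {yew, rose}.
    Root teak: left subtree has 0 nodes { }, right has 2 {pear, ash}.
      Root pear: left subtree has 0 nodes { }, right has 1 {ash}.
    Root yew: left subtree has 0 nodes { }, right has 1 {rose}.
  Root hop: left subtree has 1 node {tulip}, right has 3 {sage, fir, bay}.
    Root bay: left subtree has 2 nodes {sage, fir}, right has 0 { }.
      Root sage: left subtree has 0 nodes { }, right has 1 {fir}.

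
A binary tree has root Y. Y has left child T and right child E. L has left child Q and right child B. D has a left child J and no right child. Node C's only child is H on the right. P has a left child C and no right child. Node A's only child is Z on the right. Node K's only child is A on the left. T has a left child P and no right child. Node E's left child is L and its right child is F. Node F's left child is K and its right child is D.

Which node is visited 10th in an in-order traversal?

In-order visits the left subtree, then the node, then the right subtree.
At Y: go left to T.
  At T: go left to P.
    At P: go left to C.
      At C: no left child.
      Visit C.
      At C: go right to H.
        H is a leaf — visit H.
    Visit P.
    At P: no right child.
  Visit T.
  At T: no right child.
Visit Y.
At Y: go right to E.
  At E: go left to L.
    At L: go left to Q.
      Q is a leaf — visit Q.
    Visit L.
    At L: go right to B.
      B is a leaf — visit B.
  Visit E.
  At E: go right to F.
    At F: go left to K.
      At K: go left to A.
        At A: no left child.
        Visit A.
        At A: go right to Z.
          Z is a leaf — visit Z.
      Visit K.
      At K: no right child.
    Visit F.
    At F: go right to D.
      At D: go left to J.
        J is a leaf — visit J.
      Visit D.
      At D: no right child.
Full in-order sequence: C, H, P, T, Y, Q, L, B, E, A, Z, K, F, J, D.

A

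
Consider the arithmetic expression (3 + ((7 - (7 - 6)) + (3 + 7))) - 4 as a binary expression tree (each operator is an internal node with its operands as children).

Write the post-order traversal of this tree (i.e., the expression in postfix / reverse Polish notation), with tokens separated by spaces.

Post-order on an expression tree gives postfix notation: for each operator, emit left operand, right operand, then the operator.

3 7 7 6 - - 3 7 + + + 4 -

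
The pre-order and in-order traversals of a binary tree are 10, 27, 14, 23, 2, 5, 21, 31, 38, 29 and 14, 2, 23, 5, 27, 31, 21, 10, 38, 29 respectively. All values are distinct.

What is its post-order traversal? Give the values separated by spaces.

The first element of pre-order is the root; it splits in-order into left and right subtrees.
Root 10: left subtree has 7 nodes {14, 2, 23, 5, 27, 31, 21}, right has 2 {38, 29}.
  Root 27: left subtree has 4 nodes {14, 2, 23, 5}, right has 2 {31, 21}.
    Root 14: left subtree has 0 nodes { }, right has 3 {2, 23, 5}.
      Root 23: left subtree has 1 node {2}, right has 1 {5}.
    Root 21: left subtree has 1 node {31}, right has 0 { }.
  Root 38: left subtree has 0 nodes { }, right has 1 {29}.

2 5 23 14 31 21 27 29 38 10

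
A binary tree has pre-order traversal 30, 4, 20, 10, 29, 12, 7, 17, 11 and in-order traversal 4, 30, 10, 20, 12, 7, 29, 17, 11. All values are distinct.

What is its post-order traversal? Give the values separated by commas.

4, 10, 7, 12, 11, 17, 29, 20, 30

The first element of pre-order is the root; it splits in-order into left and right subtrees.
Root 30: left subtree has 1 node {4}, right has 7 {10, 20, 12, 7, 29, 17, 11}.
  Root 20: left subtree has 1 node {10}, right has 5 {12, 7, 29, 17, 11}.
    Root 29: left subtree has 2 nodes {12, 7}, right has 2 {17, 11}.
      Root 12: left subtree has 0 nodes { }, right has 1 {7}.
      Root 17: left subtree has 0 nodes { }, right has 1 {11}.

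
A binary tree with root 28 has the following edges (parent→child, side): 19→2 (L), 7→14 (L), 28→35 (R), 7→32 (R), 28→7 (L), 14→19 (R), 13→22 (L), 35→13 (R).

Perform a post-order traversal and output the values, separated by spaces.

Post-order visits the left subtree, then the right subtree, then the node.
At 28: go left to 7.
  At 7: go left to 14.
    At 14: no left child.
    At 14: go right to 19.
      At 19: go left to 2.
        2 is a leaf — visit 2.
      At 19: no right child.
      Visit 19.
    Visit 14.
  At 7: go right to 32.
    32 is a leaf — visit 32.
  Visit 7.
At 28: go right to 35.
  At 35: no left child.
  At 35: go right to 13.
    At 13: go left to 22.
      22 is a leaf — visit 22.
    At 13: no right child.
    Visit 13.
  Visit 35.
Visit 28.

2 19 14 32 7 22 13 35 28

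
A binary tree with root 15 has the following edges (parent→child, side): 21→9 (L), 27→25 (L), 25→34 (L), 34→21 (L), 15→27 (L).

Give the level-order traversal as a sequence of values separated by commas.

15, 27, 25, 34, 21, 9

Level-order visits nodes level by level from the root, left to right within each level.
Level 0: 15
Level 1: 27
Level 2: 25
Level 3: 34
Level 4: 21
Level 5: 9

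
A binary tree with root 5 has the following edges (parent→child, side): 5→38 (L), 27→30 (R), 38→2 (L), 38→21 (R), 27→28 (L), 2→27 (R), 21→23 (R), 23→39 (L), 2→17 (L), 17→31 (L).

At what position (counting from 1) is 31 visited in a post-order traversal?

1

Post-order visits the left subtree, then the right subtree, then the node.
At 5: go left to 38.
  At 38: go left to 2.
    At 2: go left to 17.
      At 17: go left to 31.
        31 is a leaf — visit 31.
      At 17: no right child.
      Visit 17.
    At 2: go right to 27.
      At 27: go left to 28.
        28 is a leaf — visit 28.
      At 27: go right to 30.
        30 is a leaf — visit 30.
      Visit 27.
    Visit 2.
  At 38: go right to 21.
    At 21: no left child.
    At 21: go right to 23.
      At 23: go left to 39.
        39 is a leaf — visit 39.
      At 23: no right child.
      Visit 23.
    Visit 21.
  Visit 38.
At 5: no right child.
Visit 5.
Full post-order sequence: 31, 17, 28, 30, 27, 2, 39, 23, 21, 38, 5.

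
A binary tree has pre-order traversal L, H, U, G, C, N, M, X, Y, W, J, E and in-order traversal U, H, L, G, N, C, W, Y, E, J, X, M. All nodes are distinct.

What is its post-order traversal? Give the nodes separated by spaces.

U H N W E J Y X M C G L

The first element of pre-order is the root; it splits in-order into left and right subtrees.
Root L: left subtree has 2 nodes {U, H}, right has 9 {G, N, C, W, Y, E, J, X, M}.
  Root H: left subtree has 1 node {U}, right has 0 { }.
  Root G: left subtree has 0 nodes { }, right has 8 {N, C, W, Y, E, J, X, M}.
    Root C: left subtree has 1 node {N}, right has 6 {W, Y, E, J, X, M}.
      Root M: left subtree has 5 nodes {W, Y, E, J, X}, right has 0 { }.
        Root X: left subtree has 4 nodes {W, Y, E, J}, right has 0 { }.
          Root Y: left subtree has 1 node {W}, right has 2 {E, J}.
            Root J: left subtree has 1 node {E}, right has 0 { }.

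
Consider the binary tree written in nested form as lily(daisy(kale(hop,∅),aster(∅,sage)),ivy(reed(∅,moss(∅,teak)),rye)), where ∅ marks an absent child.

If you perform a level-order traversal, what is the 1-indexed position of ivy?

3

Level-order visits nodes level by level from the root, left to right within each level.
Level 0: lily
Level 1: daisy, ivy
Level 2: kale, aster, reed, rye
Level 3: hop, sage, moss
Level 4: teak
Full level-order sequence: lily, daisy, ivy, kale, aster, reed, rye, hop, sage, moss, teak.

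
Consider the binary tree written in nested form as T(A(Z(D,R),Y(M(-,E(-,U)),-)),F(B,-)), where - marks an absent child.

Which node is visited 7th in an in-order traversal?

U

In-order visits the left subtree, then the node, then the right subtree.
At T: go left to A.
  At A: go left to Z.
    At Z: go left to D.
      D is a leaf — visit D.
    Visit Z.
    At Z: go right to R.
      R is a leaf — visit R.
  Visit A.
  At A: go right to Y.
    At Y: go left to M.
      At M: no left child.
      Visit M.
      At M: go right to E.
        At E: no left child.
        Visit E.
        At E: go right to U.
          U is a leaf — visit U.
    Visit Y.
    At Y: no right child.
Visit T.
At T: go right to F.
  At F: go left to B.
    B is a leaf — visit B.
  Visit F.
  At F: no right child.
Full in-order sequence: D, Z, R, A, M, E, U, Y, T, B, F.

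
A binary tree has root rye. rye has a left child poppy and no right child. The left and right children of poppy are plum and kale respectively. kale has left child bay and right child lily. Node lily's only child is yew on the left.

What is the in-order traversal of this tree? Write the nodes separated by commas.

plum, poppy, bay, kale, yew, lily, rye

In-order visits the left subtree, then the node, then the right subtree.
At rye: go left to poppy.
  At poppy: go left to plum.
    plum is a leaf — visit plum.
  Visit poppy.
  At poppy: go right to kale.
    At kale: go left to bay.
      bay is a leaf — visit bay.
    Visit kale.
    At kale: go right to lily.
      At lily: go left to yew.
        yew is a leaf — visit yew.
      Visit lily.
      At lily: no right child.
Visit rye.
At rye: no right child.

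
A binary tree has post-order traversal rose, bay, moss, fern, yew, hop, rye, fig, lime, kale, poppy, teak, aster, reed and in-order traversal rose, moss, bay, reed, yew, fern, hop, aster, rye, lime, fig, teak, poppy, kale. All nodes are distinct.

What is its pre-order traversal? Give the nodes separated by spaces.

The last element of post-order is the root; it splits in-order into left and right subtrees.
Root reed: left subtree has 3 nodes {rose, moss, bay}, right has 10 {yew, fern, hop, aster, rye, lime, fig, teak, poppy, kale}.
  Root moss: left subtree has 1 node {rose}, right has 1 {bay}.
  Root aster: left subtree has 3 nodes {yew, fern, hop}, right has 6 {rye, lime, fig, teak, poppy, kale}.
    Root hop: left subtree has 2 nodes {yew, fern}, right has 0 { }.
      Root yew: left subtree has 0 nodes { }, right has 1 {fern}.
    Root teak: left subtree has 3 nodes {rye, lime, fig}, right has 2 {poppy, kale}.
      Root lime: left subtree has 1 node {rye}, right has 1 {fig}.
      Root poppy: left subtree has 0 nodes { }, right has 1 {kale}.

reed moss rose bay aster hop yew fern teak lime rye fig poppy kale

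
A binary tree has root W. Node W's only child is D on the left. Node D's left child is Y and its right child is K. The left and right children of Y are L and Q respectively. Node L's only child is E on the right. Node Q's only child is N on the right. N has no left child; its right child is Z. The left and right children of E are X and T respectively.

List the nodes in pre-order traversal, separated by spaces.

Pre-order visits the node, then its left subtree, then its right subtree.
Visit W.
At W: go left to D.
  Visit D.
  At D: go left to Y.
    Visit Y.
    At Y: go left to L.
      Visit L.
      At L: no left child.
      At L: go right to E.
        Visit E.
        At E: go left to X.
          X is a leaf — visit X.
        At E: go right to T.
          T is a leaf — visit T.
    At Y: go right to Q.
      Visit Q.
      At Q: no left child.
      At Q: go right to N.
        Visit N.
        At N: no left child.
        At N: go right to Z.
          Z is a leaf — visit Z.
  At D: go right to K.
    K is a leaf — visit K.
At W: no right child.

W D Y L E X T Q N Z K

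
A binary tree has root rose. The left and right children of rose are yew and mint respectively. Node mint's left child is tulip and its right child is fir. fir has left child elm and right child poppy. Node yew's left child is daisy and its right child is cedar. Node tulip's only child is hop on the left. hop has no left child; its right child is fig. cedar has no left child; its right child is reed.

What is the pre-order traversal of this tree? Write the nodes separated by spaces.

rose yew daisy cedar reed mint tulip hop fig fir elm poppy

Pre-order visits the node, then its left subtree, then its right subtree.
Visit rose.
At rose: go left to yew.
  Visit yew.
  At yew: go left to daisy.
    daisy is a leaf — visit daisy.
  At yew: go right to cedar.
    Visit cedar.
    At cedar: no left child.
    At cedar: go right to reed.
      reed is a leaf — visit reed.
At rose: go right to mint.
  Visit mint.
  At mint: go left to tulip.
    Visit tulip.
    At tulip: go left to hop.
      Visit hop.
      At hop: no left child.
      At hop: go right to fig.
        fig is a leaf — visit fig.
    At tulip: no right child.
  At mint: go right to fir.
    Visit fir.
    At fir: go left to elm.
      elm is a leaf — visit elm.
    At fir: go right to poppy.
      poppy is a leaf — visit poppy.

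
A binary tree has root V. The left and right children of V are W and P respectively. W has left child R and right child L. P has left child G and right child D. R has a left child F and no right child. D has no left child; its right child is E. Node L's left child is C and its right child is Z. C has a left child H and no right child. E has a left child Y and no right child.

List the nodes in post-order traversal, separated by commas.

Post-order visits the left subtree, then the right subtree, then the node.
At V: go left to W.
  At W: go left to R.
    At R: go left to F.
      F is a leaf — visit F.
    At R: no right child.
    Visit R.
  At W: go right to L.
    At L: go left to C.
      At C: go left to H.
        H is a leaf — visit H.
      At C: no right child.
      Visit C.
    At L: go right to Z.
      Z is a leaf — visit Z.
    Visit L.
  Visit W.
At V: go right to P.
  At P: go left to G.
    G is a leaf — visit G.
  At P: go right to D.
    At D: no left child.
    At D: go right to E.
      At E: go left to Y.
        Y is a leaf — visit Y.
      At E: no right child.
      Visit E.
    Visit D.
  Visit P.
Visit V.

F, R, H, C, Z, L, W, G, Y, E, D, P, V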